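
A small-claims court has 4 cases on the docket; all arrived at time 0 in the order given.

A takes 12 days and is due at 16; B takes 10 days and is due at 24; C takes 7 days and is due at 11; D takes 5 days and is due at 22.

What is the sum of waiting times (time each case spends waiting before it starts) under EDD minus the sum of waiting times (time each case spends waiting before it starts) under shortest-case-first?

EDD (increasing due date): C A D B.
C: waits 0, runs 0→7
A: waits 7, runs 7→19
D: waits 19, runs 19→24
B: waits 24, runs 24→34
Sum = 0+7+19+24 = 50.
SPT (increasing processing time): D C B A.
D: waits 0, runs 0→5
C: waits 5, runs 5→12
B: waits 12, runs 12→22
A: waits 22, runs 22→34
Sum = 0+5+12+22 = 39.
Difference = 50 − 39 = 11.

11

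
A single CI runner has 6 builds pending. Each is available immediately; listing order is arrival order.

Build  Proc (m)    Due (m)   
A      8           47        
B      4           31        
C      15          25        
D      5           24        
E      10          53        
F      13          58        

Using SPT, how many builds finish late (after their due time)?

1

SPT (increasing processing time): B D A E F C.
B: 0→4, due 31, tardiness 0
D: 4→9, due 24, tardiness 0
A: 9→17, due 47, tardiness 0
E: 17→27, due 53, tardiness 0
F: 27→40, due 58, tardiness 0
C: 40→55, due 25, tardiness 30
Late builds: 1.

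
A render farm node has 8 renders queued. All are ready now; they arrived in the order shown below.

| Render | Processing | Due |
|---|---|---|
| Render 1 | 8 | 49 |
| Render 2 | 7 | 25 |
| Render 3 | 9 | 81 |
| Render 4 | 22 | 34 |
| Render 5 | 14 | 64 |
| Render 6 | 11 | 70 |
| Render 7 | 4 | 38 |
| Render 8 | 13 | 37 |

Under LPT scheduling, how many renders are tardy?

LPT (decreasing processing time): Render 4 Render 5 Render 8 Render 6 Render 3 Render 1 Render 2 Render 7.
Render 4: 0→22, due 34, tardiness 0
Render 5: 22→36, due 64, tardiness 0
Render 8: 36→49, due 37, tardiness 12
Render 6: 49→60, due 70, tardiness 0
Render 3: 60→69, due 81, tardiness 0
Render 1: 69→77, due 49, tardiness 28
Render 2: 77→84, due 25, tardiness 59
Render 7: 84→88, due 38, tardiness 50
Late renders: 4.

4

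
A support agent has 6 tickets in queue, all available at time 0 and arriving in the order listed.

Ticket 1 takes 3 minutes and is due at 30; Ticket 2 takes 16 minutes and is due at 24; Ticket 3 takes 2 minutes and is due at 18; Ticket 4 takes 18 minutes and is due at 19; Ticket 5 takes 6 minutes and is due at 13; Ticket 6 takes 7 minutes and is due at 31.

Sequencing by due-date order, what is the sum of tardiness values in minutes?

61

EDD (increasing due date): Ticket 5 Ticket 3 Ticket 4 Ticket 2 Ticket 1 Ticket 6.
Ticket 5: 0→6, due 13, tardiness 0
Ticket 3: 6→8, due 18, tardiness 0
Ticket 4: 8→26, due 19, tardiness 7
Ticket 2: 26→42, due 24, tardiness 18
Ticket 1: 42→45, due 30, tardiness 15
Ticket 6: 45→52, due 31, tardiness 21
Sum = 0+0+7+18+15+21 = 61.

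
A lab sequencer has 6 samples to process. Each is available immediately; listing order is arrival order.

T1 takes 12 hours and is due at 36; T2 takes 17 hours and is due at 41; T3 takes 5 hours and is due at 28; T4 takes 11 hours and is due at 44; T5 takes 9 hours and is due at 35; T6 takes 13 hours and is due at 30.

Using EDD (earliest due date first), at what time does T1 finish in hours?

EDD (increasing due date): T3 T6 T5 T1 T2 T4.
T3: 0→5
T6: 5→18
T5: 18→27
T1: 27→39

39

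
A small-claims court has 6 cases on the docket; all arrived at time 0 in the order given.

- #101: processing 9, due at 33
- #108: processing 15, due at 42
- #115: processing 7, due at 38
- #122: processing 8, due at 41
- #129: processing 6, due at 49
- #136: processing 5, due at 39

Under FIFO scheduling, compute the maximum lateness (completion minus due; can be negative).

FIFO (arrival order): #101 #108 #115 #122 #129 #136.
#101: 0→9, due 33, lateness -24
#108: 9→24, due 42, lateness -18
#115: 24→31, due 38, lateness -7
#122: 31→39, due 41, lateness -2
#129: 39→45, due 49, lateness -4
#136: 45→50, due 39, lateness 11
Maximum = 11.

11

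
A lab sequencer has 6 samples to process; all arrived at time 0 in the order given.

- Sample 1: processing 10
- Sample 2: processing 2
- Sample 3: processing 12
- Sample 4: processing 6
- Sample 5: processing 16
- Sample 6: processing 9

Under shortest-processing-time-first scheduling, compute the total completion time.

SPT (increasing processing time): Sample 2 Sample 4 Sample 6 Sample 1 Sample 3 Sample 5.
Sample 2: 0→2
Sample 4: 2→8
Sample 6: 8→17
Sample 1: 17→27
Sample 3: 27→39
Sample 5: 39→55
Sum = 2+8+17+27+39+55 = 148.

148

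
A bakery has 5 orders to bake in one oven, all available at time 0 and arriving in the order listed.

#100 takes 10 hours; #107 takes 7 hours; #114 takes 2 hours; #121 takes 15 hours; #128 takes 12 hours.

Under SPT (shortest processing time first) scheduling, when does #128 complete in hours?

31

SPT (increasing processing time): #114 #107 #100 #128 #121.
#114: 0→2
#107: 2→9
#100: 9→19
#128: 19→31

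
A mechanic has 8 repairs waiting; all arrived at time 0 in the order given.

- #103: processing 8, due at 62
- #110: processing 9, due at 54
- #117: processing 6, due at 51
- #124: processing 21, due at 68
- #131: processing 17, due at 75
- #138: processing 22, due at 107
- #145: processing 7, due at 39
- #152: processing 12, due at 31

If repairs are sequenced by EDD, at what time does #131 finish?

80

EDD (increasing due date): #152 #145 #117 #110 #103 #124 #131 #138.
#152: 0→12
#145: 12→19
#117: 19→25
#110: 25→34
#103: 34→42
#124: 42→63
#131: 63→80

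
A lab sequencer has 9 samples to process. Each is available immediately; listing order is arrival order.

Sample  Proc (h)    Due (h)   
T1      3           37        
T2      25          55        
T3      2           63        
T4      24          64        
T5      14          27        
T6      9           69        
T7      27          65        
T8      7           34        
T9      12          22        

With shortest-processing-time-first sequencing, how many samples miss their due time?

5

SPT (increasing processing time): T3 T1 T8 T6 T9 T5 T4 T2 T7.
T3: 0→2, due 63, tardiness 0
T1: 2→5, due 37, tardiness 0
T8: 5→12, due 34, tardiness 0
T6: 12→21, due 69, tardiness 0
T9: 21→33, due 22, tardiness 11
T5: 33→47, due 27, tardiness 20
T4: 47→71, due 64, tardiness 7
T2: 71→96, due 55, tardiness 41
T7: 96→123, due 65, tardiness 58
Late samples: 5.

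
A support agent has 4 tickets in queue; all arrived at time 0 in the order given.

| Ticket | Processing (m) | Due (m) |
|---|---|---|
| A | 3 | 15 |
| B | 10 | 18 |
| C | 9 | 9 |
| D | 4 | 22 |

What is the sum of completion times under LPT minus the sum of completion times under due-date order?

9

LPT (decreasing processing time): B C D A.
B: 0→10
C: 10→19
D: 19→23
A: 23→26
Sum = 10+19+23+26 = 78.
EDD (increasing due date): C A B D.
C: 0→9
A: 9→12
B: 12→22
D: 22→26
Sum = 9+12+22+26 = 69.
Difference = 78 − 69 = 9.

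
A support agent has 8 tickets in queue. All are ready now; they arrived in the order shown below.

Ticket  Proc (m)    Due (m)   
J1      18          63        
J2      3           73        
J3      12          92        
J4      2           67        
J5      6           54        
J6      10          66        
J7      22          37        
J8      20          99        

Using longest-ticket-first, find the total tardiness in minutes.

94

LPT (decreasing processing time): J7 J8 J1 J3 J6 J5 J2 J4.
J7: 0→22, due 37, tardiness 0
J8: 22→42, due 99, tardiness 0
J1: 42→60, due 63, tardiness 0
J3: 60→72, due 92, tardiness 0
J6: 72→82, due 66, tardiness 16
J5: 82→88, due 54, tardiness 34
J2: 88→91, due 73, tardiness 18
J4: 91→93, due 67, tardiness 26
Sum = 0+0+0+0+16+34+18+26 = 94.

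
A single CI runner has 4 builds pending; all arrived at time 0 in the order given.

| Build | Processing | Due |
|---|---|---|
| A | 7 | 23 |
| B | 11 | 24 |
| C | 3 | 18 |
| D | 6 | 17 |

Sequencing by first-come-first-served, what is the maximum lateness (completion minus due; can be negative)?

FIFO (arrival order): A B C D.
A: 0→7, due 23, lateness -16
B: 7→18, due 24, lateness -6
C: 18→21, due 18, lateness 3
D: 21→27, due 17, lateness 10
Maximum = 10.

10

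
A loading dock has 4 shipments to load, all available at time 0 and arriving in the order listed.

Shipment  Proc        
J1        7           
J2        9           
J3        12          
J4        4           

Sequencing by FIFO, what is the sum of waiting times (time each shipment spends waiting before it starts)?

51

FIFO (arrival order): J1 J2 J3 J4.
J1: waits 0, runs 0→7
J2: waits 7, runs 7→16
J3: waits 16, runs 16→28
J4: waits 28, runs 28→32
Sum = 0+7+16+28 = 51.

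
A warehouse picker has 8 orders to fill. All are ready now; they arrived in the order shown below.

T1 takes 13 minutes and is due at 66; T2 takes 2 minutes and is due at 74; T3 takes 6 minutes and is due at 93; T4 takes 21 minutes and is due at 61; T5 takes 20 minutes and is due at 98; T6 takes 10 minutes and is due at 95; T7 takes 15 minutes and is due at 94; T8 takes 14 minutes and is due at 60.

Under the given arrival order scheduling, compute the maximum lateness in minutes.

FIFO (arrival order): T1 T2 T3 T4 T5 T6 T7 T8.
T1: 0→13, due 66, lateness -53
T2: 13→15, due 74, lateness -59
T3: 15→21, due 93, lateness -72
T4: 21→42, due 61, lateness -19
T5: 42→62, due 98, lateness -36
T6: 62→72, due 95, lateness -23
T7: 72→87, due 94, lateness -7
T8: 87→101, due 60, lateness 41
Maximum = 41.

41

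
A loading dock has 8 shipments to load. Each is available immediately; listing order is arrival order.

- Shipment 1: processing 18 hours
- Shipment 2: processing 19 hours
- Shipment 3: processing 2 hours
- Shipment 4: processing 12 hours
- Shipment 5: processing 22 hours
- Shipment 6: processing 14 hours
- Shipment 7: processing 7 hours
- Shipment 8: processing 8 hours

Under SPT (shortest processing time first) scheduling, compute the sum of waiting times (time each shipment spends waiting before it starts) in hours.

241

SPT (increasing processing time): Shipment 3 Shipment 7 Shipment 8 Shipment 4 Shipment 6 Shipment 1 Shipment 2 Shipment 5.
Shipment 3: waits 0, runs 0→2
Shipment 7: waits 2, runs 2→9
Shipment 8: waits 9, runs 9→17
Shipment 4: waits 17, runs 17→29
Shipment 6: waits 29, runs 29→43
Shipment 1: waits 43, runs 43→61
Shipment 2: waits 61, runs 61→80
Shipment 5: waits 80, runs 80→102
Sum = 0+2+9+17+29+43+61+80 = 241.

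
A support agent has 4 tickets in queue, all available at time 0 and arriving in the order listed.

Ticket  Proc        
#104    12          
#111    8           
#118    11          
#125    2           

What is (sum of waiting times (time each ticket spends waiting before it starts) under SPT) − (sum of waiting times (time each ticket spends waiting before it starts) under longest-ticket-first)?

SPT (increasing processing time): #125 #111 #118 #104.
#125: waits 0, runs 0→2
#111: waits 2, runs 2→10
#118: waits 10, runs 10→21
#104: waits 21, runs 21→33
Sum = 0+2+10+21 = 33.
LPT (decreasing processing time): #104 #118 #111 #125.
#104: waits 0, runs 0→12
#118: waits 12, runs 12→23
#111: waits 23, runs 23→31
#125: waits 31, runs 31→33
Sum = 0+12+23+31 = 66.
Difference = 33 − 66 = -33.

-33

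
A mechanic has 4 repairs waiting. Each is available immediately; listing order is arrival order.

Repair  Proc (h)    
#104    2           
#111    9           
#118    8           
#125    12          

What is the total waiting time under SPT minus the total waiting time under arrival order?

-1

SPT (increasing processing time): #104 #118 #111 #125.
#104: waits 0, runs 0→2
#118: waits 2, runs 2→10
#111: waits 10, runs 10→19
#125: waits 19, runs 19→31
Sum = 0+2+10+19 = 31.
FIFO (arrival order): #104 #111 #118 #125.
#104: waits 0, runs 0→2
#111: waits 2, runs 2→11
#118: waits 11, runs 11→19
#125: waits 19, runs 19→31
Sum = 0+2+11+19 = 32.
Difference = 31 − 32 = -1.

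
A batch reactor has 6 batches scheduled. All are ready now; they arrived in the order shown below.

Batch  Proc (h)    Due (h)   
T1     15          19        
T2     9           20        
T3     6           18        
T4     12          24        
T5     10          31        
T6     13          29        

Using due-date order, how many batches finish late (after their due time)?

5

EDD (increasing due date): T3 T1 T2 T4 T6 T5.
T3: 0→6, due 18, tardiness 0
T1: 6→21, due 19, tardiness 2
T2: 21→30, due 20, tardiness 10
T4: 30→42, due 24, tardiness 18
T6: 42→55, due 29, tardiness 26
T5: 55→65, due 31, tardiness 34
Late batches: 5.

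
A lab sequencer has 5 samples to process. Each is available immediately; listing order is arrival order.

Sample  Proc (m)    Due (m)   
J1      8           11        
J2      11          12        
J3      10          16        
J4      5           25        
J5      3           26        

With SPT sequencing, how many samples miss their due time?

3

SPT (increasing processing time): J5 J4 J1 J3 J2.
J5: 0→3, due 26, tardiness 0
J4: 3→8, due 25, tardiness 0
J1: 8→16, due 11, tardiness 5
J3: 16→26, due 16, tardiness 10
J2: 26→37, due 12, tardiness 25
Late samples: 3.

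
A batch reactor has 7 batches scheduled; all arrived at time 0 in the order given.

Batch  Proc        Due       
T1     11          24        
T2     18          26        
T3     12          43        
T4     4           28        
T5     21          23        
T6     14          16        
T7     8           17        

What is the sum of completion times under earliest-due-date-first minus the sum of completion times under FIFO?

9

EDD (increasing due date): T6 T7 T5 T1 T2 T4 T3.
T6: 0→14
T7: 14→22
T5: 22→43
T1: 43→54
T2: 54→72
T4: 72→76
T3: 76→88
Sum = 14+22+43+54+72+76+88 = 369.
FIFO (arrival order): T1 T2 T3 T4 T5 T6 T7.
T1: 0→11
T2: 11→29
T3: 29→41
T4: 41→45
T5: 45→66
T6: 66→80
T7: 80→88
Sum = 11+29+41+45+66+80+88 = 360.
Difference = 369 − 360 = 9.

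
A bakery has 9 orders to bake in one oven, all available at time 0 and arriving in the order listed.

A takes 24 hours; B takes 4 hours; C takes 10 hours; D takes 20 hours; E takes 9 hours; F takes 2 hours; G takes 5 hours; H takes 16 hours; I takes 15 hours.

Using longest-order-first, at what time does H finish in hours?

60

LPT (decreasing processing time): A D H I C E G B F.
A: 0→24
D: 24→44
H: 44→60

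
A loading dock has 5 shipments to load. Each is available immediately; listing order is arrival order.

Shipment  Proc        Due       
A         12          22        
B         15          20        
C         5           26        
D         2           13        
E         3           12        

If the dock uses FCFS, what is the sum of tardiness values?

FIFO (arrival order): A B C D E.
A: 0→12, due 22, tardiness 0
B: 12→27, due 20, tardiness 7
C: 27→32, due 26, tardiness 6
D: 32→34, due 13, tardiness 21
E: 34→37, due 12, tardiness 25
Sum = 0+7+6+21+25 = 59.

59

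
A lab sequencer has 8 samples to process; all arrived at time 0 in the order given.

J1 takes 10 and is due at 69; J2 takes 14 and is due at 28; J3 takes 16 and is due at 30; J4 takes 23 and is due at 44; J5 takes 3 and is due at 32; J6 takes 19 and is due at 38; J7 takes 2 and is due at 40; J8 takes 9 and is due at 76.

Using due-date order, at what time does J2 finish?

14

EDD (increasing due date): J2 J3 J5 J6 J7 J4 J1 J8.
J2: 0→14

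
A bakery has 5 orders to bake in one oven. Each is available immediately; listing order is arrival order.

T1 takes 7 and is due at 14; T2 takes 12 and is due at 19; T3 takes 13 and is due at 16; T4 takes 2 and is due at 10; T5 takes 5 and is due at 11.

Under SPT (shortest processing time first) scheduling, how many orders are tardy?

SPT (increasing processing time): T4 T5 T1 T2 T3.
T4: 0→2, due 10, tardiness 0
T5: 2→7, due 11, tardiness 0
T1: 7→14, due 14, tardiness 0
T2: 14→26, due 19, tardiness 7
T3: 26→39, due 16, tardiness 23
Late orders: 2.

2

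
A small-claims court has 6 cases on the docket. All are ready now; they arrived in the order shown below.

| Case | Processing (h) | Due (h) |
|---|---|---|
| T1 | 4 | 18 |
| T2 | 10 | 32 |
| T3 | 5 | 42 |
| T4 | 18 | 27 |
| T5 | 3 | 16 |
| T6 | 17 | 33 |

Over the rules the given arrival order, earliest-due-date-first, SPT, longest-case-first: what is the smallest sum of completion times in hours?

FIFO (arrival order): T1 T2 T3 T4 T5 T6.
T1: 0→4
T2: 4→14
T3: 14→19
T4: 19→37
T5: 37→40
T6: 40→57
Sum = 4+14+19+37+40+57 = 171.
EDD (increasing due date): T5 T1 T4 T2 T6 T3.
T5: 0→3
T1: 3→7
T4: 7→25
T2: 25→35
T6: 35→52
T3: 52→57
Sum = 3+7+25+35+52+57 = 179.
SPT (increasing processing time): T5 T1 T3 T2 T6 T4.
T5: 0→3
T1: 3→7
T3: 7→12
T2: 12→22
T6: 22→39
T4: 39→57
Sum = 3+7+12+22+39+57 = 140.
LPT (decreasing processing time): T4 T6 T2 T3 T1 T5.
T4: 0→18
T6: 18→35
T2: 35→45
T3: 45→50
T1: 50→54
T5: 54→57
Sum = 18+35+45+50+54+57 = 259.
FIFO 171, EDD 179, SPT 140, LPT 259 → minimum 140.

140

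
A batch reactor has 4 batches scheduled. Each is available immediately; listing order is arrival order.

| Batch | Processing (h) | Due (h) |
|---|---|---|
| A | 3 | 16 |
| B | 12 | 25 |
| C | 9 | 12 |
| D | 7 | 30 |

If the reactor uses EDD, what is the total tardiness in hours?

1

EDD (increasing due date): C A B D.
C: 0→9, due 12, tardiness 0
A: 9→12, due 16, tardiness 0
B: 12→24, due 25, tardiness 0
D: 24→31, due 30, tardiness 1
Sum = 0+0+0+1 = 1.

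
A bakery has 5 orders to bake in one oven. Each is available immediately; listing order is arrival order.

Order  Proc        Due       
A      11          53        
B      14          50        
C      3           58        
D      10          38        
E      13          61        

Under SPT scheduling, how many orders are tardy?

1

SPT (increasing processing time): C D A E B.
C: 0→3, due 58, tardiness 0
D: 3→13, due 38, tardiness 0
A: 13→24, due 53, tardiness 0
E: 24→37, due 61, tardiness 0
B: 37→51, due 50, tardiness 1
Late orders: 1.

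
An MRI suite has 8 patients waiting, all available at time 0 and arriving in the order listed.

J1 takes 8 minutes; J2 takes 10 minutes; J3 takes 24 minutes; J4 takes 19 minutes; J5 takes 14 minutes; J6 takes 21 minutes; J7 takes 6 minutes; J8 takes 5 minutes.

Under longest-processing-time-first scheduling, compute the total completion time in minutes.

LPT (decreasing processing time): J3 J6 J4 J5 J2 J1 J7 J8.
J3: 0→24
J6: 24→45
J4: 45→64
J5: 64→78
J2: 78→88
J1: 88→96
J7: 96→102
J8: 102→107
Sum = 24+45+64+78+88+96+102+107 = 604.

604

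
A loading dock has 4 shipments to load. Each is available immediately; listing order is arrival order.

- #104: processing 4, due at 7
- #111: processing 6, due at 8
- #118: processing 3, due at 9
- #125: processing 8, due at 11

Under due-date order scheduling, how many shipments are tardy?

EDD (increasing due date): #104 #111 #118 #125.
#104: 0→4, due 7, tardiness 0
#111: 4→10, due 8, tardiness 2
#118: 10→13, due 9, tardiness 4
#125: 13→21, due 11, tardiness 10
Late shipments: 3.

3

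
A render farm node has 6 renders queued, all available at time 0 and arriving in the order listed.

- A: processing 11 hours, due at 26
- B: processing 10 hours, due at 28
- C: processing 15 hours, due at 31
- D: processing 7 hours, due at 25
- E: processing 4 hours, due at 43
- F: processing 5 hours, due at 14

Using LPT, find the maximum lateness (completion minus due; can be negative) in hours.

34

LPT (decreasing processing time): C A B D F E.
C: 0→15, due 31, lateness -16
A: 15→26, due 26, lateness 0
B: 26→36, due 28, lateness 8
D: 36→43, due 25, lateness 18
F: 43→48, due 14, lateness 34
E: 48→52, due 43, lateness 9
Maximum = 34.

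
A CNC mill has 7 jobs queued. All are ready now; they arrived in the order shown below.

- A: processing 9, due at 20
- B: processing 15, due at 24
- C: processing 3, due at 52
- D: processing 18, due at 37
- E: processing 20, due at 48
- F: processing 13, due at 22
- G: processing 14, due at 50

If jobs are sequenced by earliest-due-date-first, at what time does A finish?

EDD (increasing due date): A F B D E G C.
A: 0→9

9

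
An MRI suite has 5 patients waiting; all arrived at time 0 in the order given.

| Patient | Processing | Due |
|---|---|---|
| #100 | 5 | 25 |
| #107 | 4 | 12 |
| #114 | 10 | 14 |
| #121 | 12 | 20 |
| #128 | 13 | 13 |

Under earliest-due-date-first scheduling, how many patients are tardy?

EDD (increasing due date): #107 #128 #114 #121 #100.
#107: 0→4, due 12, tardiness 0
#128: 4→17, due 13, tardiness 4
#114: 17→27, due 14, tardiness 13
#121: 27→39, due 20, tardiness 19
#100: 39→44, due 25, tardiness 19
Late patients: 4.

4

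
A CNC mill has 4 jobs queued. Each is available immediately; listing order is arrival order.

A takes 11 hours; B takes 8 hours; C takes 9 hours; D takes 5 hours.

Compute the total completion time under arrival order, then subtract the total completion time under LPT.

-1

FIFO (arrival order): A B C D.
A: 0→11
B: 11→19
C: 19→28
D: 28→33
Sum = 11+19+28+33 = 91.
LPT (decreasing processing time): A C B D.
A: 0→11
C: 11→20
B: 20→28
D: 28→33
Sum = 11+20+28+33 = 92.
Difference = 91 − 92 = -1.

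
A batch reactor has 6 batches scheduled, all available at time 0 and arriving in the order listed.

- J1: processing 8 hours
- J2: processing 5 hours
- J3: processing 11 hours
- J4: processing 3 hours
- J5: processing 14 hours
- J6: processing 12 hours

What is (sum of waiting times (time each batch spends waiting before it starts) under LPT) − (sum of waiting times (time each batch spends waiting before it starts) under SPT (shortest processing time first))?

79

LPT (decreasing processing time): J5 J6 J3 J1 J2 J4.
J5: waits 0, runs 0→14
J6: waits 14, runs 14→26
J3: waits 26, runs 26→37
J1: waits 37, runs 37→45
J2: waits 45, runs 45→50
J4: waits 50, runs 50→53
Sum = 0+14+26+37+45+50 = 172.
SPT (increasing processing time): J4 J2 J1 J3 J6 J5.
J4: waits 0, runs 0→3
J2: waits 3, runs 3→8
J1: waits 8, runs 8→16
J3: waits 16, runs 16→27
J6: waits 27, runs 27→39
J5: waits 39, runs 39→53
Sum = 0+3+8+16+27+39 = 93.
Difference = 172 − 93 = 79.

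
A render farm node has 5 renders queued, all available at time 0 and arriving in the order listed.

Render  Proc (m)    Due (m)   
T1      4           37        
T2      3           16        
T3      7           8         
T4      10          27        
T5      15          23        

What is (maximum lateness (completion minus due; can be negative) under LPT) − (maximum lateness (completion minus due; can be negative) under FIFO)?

8

LPT (decreasing processing time): T5 T4 T3 T1 T2.
T5: 0→15, due 23, lateness -8
T4: 15→25, due 27, lateness -2
T3: 25→32, due 8, lateness 24
T1: 32→36, due 37, lateness -1
T2: 36→39, due 16, lateness 23
Maximum = 24.
FIFO (arrival order): T1 T2 T3 T4 T5.
T1: 0→4, due 37, lateness -33
T2: 4→7, due 16, lateness -9
T3: 7→14, due 8, lateness 6
T4: 14→24, due 27, lateness -3
T5: 24→39, due 23, lateness 16
Maximum = 16.
Difference = 24 − 16 = 8.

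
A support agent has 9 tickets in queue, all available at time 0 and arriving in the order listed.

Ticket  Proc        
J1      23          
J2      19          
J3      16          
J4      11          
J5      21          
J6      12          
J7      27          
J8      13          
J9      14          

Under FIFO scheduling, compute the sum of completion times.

811

FIFO (arrival order): J1 J2 J3 J4 J5 J6 J7 J8 J9.
J1: 0→23
J2: 23→42
J3: 42→58
J4: 58→69
J5: 69→90
J6: 90→102
J7: 102→129
J8: 129→142
J9: 142→156
Sum = 23+42+58+69+90+102+129+142+156 = 811.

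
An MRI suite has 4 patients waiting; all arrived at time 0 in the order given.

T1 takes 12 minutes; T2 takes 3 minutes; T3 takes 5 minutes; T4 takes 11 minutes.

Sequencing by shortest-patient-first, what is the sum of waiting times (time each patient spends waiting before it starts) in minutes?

30

SPT (increasing processing time): T2 T3 T4 T1.
T2: waits 0, runs 0→3
T3: waits 3, runs 3→8
T4: waits 8, runs 8→19
T1: waits 19, runs 19→31
Sum = 0+3+8+19 = 30.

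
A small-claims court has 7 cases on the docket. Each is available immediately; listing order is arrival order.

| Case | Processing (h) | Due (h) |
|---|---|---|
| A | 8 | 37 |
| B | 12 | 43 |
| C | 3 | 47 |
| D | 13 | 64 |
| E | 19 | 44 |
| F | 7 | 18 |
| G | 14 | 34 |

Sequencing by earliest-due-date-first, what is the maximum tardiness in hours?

EDD (increasing due date): F G A B E C D.
F: 0→7, due 18, tardiness 0
G: 7→21, due 34, tardiness 0
A: 21→29, due 37, tardiness 0
B: 29→41, due 43, tardiness 0
E: 41→60, due 44, tardiness 16
C: 60→63, due 47, tardiness 16
D: 63→76, due 64, tardiness 12
Maximum = 16.

16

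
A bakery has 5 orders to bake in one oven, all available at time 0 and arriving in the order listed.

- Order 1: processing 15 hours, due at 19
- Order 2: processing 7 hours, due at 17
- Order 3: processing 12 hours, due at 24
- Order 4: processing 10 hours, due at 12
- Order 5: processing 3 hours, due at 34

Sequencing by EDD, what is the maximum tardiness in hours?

EDD (increasing due date): Order 4 Order 2 Order 1 Order 3 Order 5.
Order 4: 0→10, due 12, tardiness 0
Order 2: 10→17, due 17, tardiness 0
Order 1: 17→32, due 19, tardiness 13
Order 3: 32→44, due 24, tardiness 20
Order 5: 44→47, due 34, tardiness 13
Maximum = 20.

20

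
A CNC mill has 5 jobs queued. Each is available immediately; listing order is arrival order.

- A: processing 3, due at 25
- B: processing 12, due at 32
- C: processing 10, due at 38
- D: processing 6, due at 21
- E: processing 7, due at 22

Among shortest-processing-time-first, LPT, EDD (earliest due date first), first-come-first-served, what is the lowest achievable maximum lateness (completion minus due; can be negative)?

SPT (increasing processing time): A D E C B.
A: 0→3, due 25, lateness -22
D: 3→9, due 21, lateness -12
E: 9→16, due 22, lateness -6
C: 16→26, due 38, lateness -12
B: 26→38, due 32, lateness 6
Maximum = 6.
LPT (decreasing processing time): B C E D A.
B: 0→12, due 32, lateness -20
C: 12→22, due 38, lateness -16
E: 22→29, due 22, lateness 7
D: 29→35, due 21, lateness 14
A: 35→38, due 25, lateness 13
Maximum = 14.
EDD (increasing due date): D E A B C.
D: 0→6, due 21, lateness -15
E: 6→13, due 22, lateness -9
A: 13→16, due 25, lateness -9
B: 16→28, due 32, lateness -4
C: 28→38, due 38, lateness 0
Maximum = 0.
FIFO (arrival order): A B C D E.
A: 0→3, due 25, lateness -22
B: 3→15, due 32, lateness -17
C: 15→25, due 38, lateness -13
D: 25→31, due 21, lateness 10
E: 31→38, due 22, lateness 16
Maximum = 16.
SPT 6, LPT 14, EDD 0, FIFO 16 → minimum 0.

0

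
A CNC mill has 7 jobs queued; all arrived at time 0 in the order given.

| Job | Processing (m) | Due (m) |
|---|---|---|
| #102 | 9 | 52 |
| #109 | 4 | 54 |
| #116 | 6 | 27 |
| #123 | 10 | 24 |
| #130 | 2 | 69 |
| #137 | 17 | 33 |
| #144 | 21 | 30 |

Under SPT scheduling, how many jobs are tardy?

SPT (increasing processing time): #130 #109 #116 #102 #123 #137 #144.
#130: 0→2, due 69, tardiness 0
#109: 2→6, due 54, tardiness 0
#116: 6→12, due 27, tardiness 0
#102: 12→21, due 52, tardiness 0
#123: 21→31, due 24, tardiness 7
#137: 31→48, due 33, tardiness 15
#144: 48→69, due 30, tardiness 39
Late jobs: 3.

3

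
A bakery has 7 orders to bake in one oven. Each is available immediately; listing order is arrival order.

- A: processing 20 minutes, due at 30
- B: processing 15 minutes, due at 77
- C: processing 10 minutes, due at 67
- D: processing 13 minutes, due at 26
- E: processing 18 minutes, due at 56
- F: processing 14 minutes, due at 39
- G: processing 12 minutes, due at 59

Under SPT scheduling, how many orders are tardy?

4

SPT (increasing processing time): C G D F B E A.
C: 0→10, due 67, tardiness 0
G: 10→22, due 59, tardiness 0
D: 22→35, due 26, tardiness 9
F: 35→49, due 39, tardiness 10
B: 49→64, due 77, tardiness 0
E: 64→82, due 56, tardiness 26
A: 82→102, due 30, tardiness 72
Late orders: 4.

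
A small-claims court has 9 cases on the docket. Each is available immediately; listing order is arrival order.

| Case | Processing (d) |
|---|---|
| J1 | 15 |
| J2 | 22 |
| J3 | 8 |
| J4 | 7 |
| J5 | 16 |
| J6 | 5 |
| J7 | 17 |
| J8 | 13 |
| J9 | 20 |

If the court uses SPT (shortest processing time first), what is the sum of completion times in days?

SPT (increasing processing time): J6 J4 J3 J8 J1 J5 J7 J9 J2.
J6: 0→5
J4: 5→12
J3: 12→20
J8: 20→33
J1: 33→48
J5: 48→64
J7: 64→81
J9: 81→101
J2: 101→123
Sum = 5+12+20+33+48+64+81+101+123 = 487.

487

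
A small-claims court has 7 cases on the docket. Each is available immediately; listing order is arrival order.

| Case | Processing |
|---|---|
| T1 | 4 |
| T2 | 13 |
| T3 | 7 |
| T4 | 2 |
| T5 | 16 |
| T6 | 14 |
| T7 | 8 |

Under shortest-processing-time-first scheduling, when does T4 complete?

2

SPT (increasing processing time): T4 T1 T3 T7 T2 T6 T5.
T4: 0→2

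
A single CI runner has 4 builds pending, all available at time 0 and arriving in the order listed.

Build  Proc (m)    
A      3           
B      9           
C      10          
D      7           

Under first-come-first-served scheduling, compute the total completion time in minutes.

FIFO (arrival order): A B C D.
A: 0→3
B: 3→12
C: 12→22
D: 22→29
Sum = 3+12+22+29 = 66.

66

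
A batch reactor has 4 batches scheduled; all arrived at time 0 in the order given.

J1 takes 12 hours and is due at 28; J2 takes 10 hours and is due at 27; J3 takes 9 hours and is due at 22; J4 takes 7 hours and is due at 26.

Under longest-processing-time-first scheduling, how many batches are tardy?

LPT (decreasing processing time): J1 J2 J3 J4.
J1: 0→12, due 28, tardiness 0
J2: 12→22, due 27, tardiness 0
J3: 22→31, due 22, tardiness 9
J4: 31→38, due 26, tardiness 12
Late batches: 2.

2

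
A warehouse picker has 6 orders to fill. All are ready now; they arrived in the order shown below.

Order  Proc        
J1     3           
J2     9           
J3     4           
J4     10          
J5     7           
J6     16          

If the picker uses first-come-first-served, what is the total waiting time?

90

FIFO (arrival order): J1 J2 J3 J4 J5 J6.
J1: waits 0, runs 0→3
J2: waits 3, runs 3→12
J3: waits 12, runs 12→16
J4: waits 16, runs 16→26
J5: waits 26, runs 26→33
J6: waits 33, runs 33→49
Sum = 0+3+12+16+26+33 = 90.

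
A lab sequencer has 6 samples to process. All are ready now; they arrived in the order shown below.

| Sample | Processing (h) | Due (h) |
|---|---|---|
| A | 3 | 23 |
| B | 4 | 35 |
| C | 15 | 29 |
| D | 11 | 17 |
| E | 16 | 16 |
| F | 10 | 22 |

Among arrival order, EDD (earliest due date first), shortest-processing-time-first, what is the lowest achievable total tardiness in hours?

68

FIFO (arrival order): A B C D E F.
A: 0→3, due 23, tardiness 0
B: 3→7, due 35, tardiness 0
C: 7→22, due 29, tardiness 0
D: 22→33, due 17, tardiness 16
E: 33→49, due 16, tardiness 33
F: 49→59, due 22, tardiness 37
Sum = 0+0+0+16+33+37 = 86.
EDD (increasing due date): E D F A C B.
E: 0→16, due 16, tardiness 0
D: 16→27, due 17, tardiness 10
F: 27→37, due 22, tardiness 15
A: 37→40, due 23, tardiness 17
C: 40→55, due 29, tardiness 26
B: 55→59, due 35, tardiness 24
Sum = 0+10+15+17+26+24 = 92.
SPT (increasing processing time): A B F D C E.
A: 0→3, due 23, tardiness 0
B: 3→7, due 35, tardiness 0
F: 7→17, due 22, tardiness 0
D: 17→28, due 17, tardiness 11
C: 28→43, due 29, tardiness 14
E: 43→59, due 16, tardiness 43
Sum = 0+0+0+11+14+43 = 68.
FIFO 86, EDD 92, SPT 68 → minimum 68.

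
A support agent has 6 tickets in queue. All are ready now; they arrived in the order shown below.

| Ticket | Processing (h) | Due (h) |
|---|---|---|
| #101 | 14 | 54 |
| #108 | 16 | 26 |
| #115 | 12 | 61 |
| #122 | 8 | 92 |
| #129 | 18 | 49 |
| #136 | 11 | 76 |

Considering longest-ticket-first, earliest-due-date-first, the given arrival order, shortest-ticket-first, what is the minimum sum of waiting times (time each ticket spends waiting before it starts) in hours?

164

LPT (decreasing processing time): #129 #108 #101 #115 #136 #122.
#129: waits 0, runs 0→18
#108: waits 18, runs 18→34
#101: waits 34, runs 34→48
#115: waits 48, runs 48→60
#136: waits 60, runs 60→71
#122: waits 71, runs 71→79
Sum = 0+18+34+48+60+71 = 231.
EDD (increasing due date): #108 #129 #101 #115 #136 #122.
#108: waits 0, runs 0→16
#129: waits 16, runs 16→34
#101: waits 34, runs 34→48
#115: waits 48, runs 48→60
#136: waits 60, runs 60→71
#122: waits 71, runs 71→79
Sum = 0+16+34+48+60+71 = 229.
FIFO (arrival order): #101 #108 #115 #122 #129 #136.
#101: waits 0, runs 0→14
#108: waits 14, runs 14→30
#115: waits 30, runs 30→42
#122: waits 42, runs 42→50
#129: waits 50, runs 50→68
#136: waits 68, runs 68→79
Sum = 0+14+30+42+50+68 = 204.
SPT (increasing processing time): #122 #136 #115 #101 #108 #129.
#122: waits 0, runs 0→8
#136: waits 8, runs 8→19
#115: waits 19, runs 19→31
#101: waits 31, runs 31→45
#108: waits 45, runs 45→61
#129: waits 61, runs 61→79
Sum = 0+8+19+31+45+61 = 164.
LPT 231, EDD 229, FIFO 204, SPT 164 → minimum 164.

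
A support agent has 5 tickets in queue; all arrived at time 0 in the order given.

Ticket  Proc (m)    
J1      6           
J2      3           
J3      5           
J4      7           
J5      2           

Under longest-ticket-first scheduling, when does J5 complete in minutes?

23

LPT (decreasing processing time): J4 J1 J3 J2 J5.
J4: 0→7
J1: 7→13
J3: 13→18
J2: 18→21
J5: 21→23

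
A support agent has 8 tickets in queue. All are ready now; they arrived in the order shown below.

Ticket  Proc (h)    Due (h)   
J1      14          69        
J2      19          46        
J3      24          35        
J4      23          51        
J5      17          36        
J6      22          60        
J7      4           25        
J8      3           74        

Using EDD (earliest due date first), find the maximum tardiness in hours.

EDD (increasing due date): J7 J3 J5 J2 J4 J6 J1 J8.
J7: 0→4, due 25, tardiness 0
J3: 4→28, due 35, tardiness 0
J5: 28→45, due 36, tardiness 9
J2: 45→64, due 46, tardiness 18
J4: 64→87, due 51, tardiness 36
J6: 87→109, due 60, tardiness 49
J1: 109→123, due 69, tardiness 54
J8: 123→126, due 74, tardiness 52
Maximum = 54.

54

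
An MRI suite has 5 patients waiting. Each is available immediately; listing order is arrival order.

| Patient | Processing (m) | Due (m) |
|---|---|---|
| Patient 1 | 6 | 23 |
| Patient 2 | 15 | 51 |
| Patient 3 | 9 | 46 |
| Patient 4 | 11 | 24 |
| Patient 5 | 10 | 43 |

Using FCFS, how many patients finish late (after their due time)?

2

FIFO (arrival order): Patient 1 Patient 2 Patient 3 Patient 4 Patient 5.
Patient 1: 0→6, due 23, tardiness 0
Patient 2: 6→21, due 51, tardiness 0
Patient 3: 21→30, due 46, tardiness 0
Patient 4: 30→41, due 24, tardiness 17
Patient 5: 41→51, due 43, tardiness 8
Late patients: 2.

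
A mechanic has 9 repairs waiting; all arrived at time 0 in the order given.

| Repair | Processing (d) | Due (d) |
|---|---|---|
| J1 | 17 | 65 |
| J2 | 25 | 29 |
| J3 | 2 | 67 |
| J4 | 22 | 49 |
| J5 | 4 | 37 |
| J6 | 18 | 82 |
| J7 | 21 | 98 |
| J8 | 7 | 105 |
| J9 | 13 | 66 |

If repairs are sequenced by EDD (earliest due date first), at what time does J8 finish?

129

EDD (increasing due date): J2 J5 J4 J1 J9 J3 J6 J7 J8.
J2: 0→25
J5: 25→29
J4: 29→51
J1: 51→68
J9: 68→81
J3: 81→83
J6: 83→101
J7: 101→122
J8: 122→129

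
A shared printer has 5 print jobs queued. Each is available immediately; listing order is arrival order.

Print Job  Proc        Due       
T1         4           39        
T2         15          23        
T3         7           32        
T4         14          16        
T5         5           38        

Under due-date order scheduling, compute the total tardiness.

EDD (increasing due date): T4 T2 T3 T5 T1.
T4: 0→14, due 16, tardiness 0
T2: 14→29, due 23, tardiness 6
T3: 29→36, due 32, tardiness 4
T5: 36→41, due 38, tardiness 3
T1: 41→45, due 39, tardiness 6
Sum = 0+6+4+3+6 = 19.

19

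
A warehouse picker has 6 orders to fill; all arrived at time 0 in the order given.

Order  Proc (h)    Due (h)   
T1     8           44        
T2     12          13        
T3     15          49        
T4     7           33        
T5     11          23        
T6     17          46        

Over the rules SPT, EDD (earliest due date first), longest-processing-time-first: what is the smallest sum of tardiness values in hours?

30

SPT (increasing processing time): T4 T1 T5 T2 T3 T6.
T4: 0→7, due 33, tardiness 0
T1: 7→15, due 44, tardiness 0
T5: 15→26, due 23, tardiness 3
T2: 26→38, due 13, tardiness 25
T3: 38→53, due 49, tardiness 4
T6: 53→70, due 46, tardiness 24
Sum = 0+0+3+25+4+24 = 56.
EDD (increasing due date): T2 T5 T4 T1 T6 T3.
T2: 0→12, due 13, tardiness 0
T5: 12→23, due 23, tardiness 0
T4: 23→30, due 33, tardiness 0
T1: 30→38, due 44, tardiness 0
T6: 38→55, due 46, tardiness 9
T3: 55→70, due 49, tardiness 21
Sum = 0+0+0+0+9+21 = 30.
LPT (decreasing processing time): T6 T3 T2 T5 T1 T4.
T6: 0→17, due 46, tardiness 0
T3: 17→32, due 49, tardiness 0
T2: 32→44, due 13, tardiness 31
T5: 44→55, due 23, tardiness 32
T1: 55→63, due 44, tardiness 19
T4: 63→70, due 33, tardiness 37
Sum = 0+0+31+32+19+37 = 119.
SPT 56, EDD 30, LPT 119 → minimum 30.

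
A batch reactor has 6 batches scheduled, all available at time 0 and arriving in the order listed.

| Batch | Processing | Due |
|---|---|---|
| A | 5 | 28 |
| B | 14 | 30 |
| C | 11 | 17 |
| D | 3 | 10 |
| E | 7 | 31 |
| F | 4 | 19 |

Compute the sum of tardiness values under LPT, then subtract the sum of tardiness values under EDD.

LPT (decreasing processing time): B C E A F D.
B: 0→14, due 30, tardiness 0
C: 14→25, due 17, tardiness 8
E: 25→32, due 31, tardiness 1
A: 32→37, due 28, tardiness 9
F: 37→41, due 19, tardiness 22
D: 41→44, due 10, tardiness 34
Sum = 0+8+1+9+22+34 = 74.
EDD (increasing due date): D C F A B E.
D: 0→3, due 10, tardiness 0
C: 3→14, due 17, tardiness 0
F: 14→18, due 19, tardiness 0
A: 18→23, due 28, tardiness 0
B: 23→37, due 30, tardiness 7
E: 37→44, due 31, tardiness 13
Sum = 0+0+0+0+7+13 = 20.
Difference = 74 − 20 = 54.

54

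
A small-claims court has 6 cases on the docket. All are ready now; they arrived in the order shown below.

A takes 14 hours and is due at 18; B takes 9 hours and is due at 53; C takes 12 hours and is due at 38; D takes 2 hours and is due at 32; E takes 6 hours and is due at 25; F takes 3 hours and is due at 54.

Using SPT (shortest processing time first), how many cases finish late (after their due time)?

SPT (increasing processing time): D F E B C A.
D: 0→2, due 32, tardiness 0
F: 2→5, due 54, tardiness 0
E: 5→11, due 25, tardiness 0
B: 11→20, due 53, tardiness 0
C: 20→32, due 38, tardiness 0
A: 32→46, due 18, tardiness 28
Late cases: 1.

1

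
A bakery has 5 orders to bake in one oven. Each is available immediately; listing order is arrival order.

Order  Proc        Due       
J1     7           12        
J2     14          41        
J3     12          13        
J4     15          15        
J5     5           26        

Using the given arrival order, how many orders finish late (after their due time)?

3

FIFO (arrival order): J1 J2 J3 J4 J5.
J1: 0→7, due 12, tardiness 0
J2: 7→21, due 41, tardiness 0
J3: 21→33, due 13, tardiness 20
J4: 33→48, due 15, tardiness 33
J5: 48→53, due 26, tardiness 27
Late orders: 3.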